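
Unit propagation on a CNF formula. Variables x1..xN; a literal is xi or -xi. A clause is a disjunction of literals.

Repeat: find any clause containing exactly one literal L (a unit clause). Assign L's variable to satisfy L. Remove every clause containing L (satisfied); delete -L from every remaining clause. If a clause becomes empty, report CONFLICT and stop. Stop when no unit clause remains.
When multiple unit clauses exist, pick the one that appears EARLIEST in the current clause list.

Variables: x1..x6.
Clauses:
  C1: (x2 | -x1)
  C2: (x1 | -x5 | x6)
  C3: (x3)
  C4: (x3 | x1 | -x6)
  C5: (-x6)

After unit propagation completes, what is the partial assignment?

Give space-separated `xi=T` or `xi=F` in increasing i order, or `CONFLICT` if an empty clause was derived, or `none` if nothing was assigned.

unit clause [3] forces x3=T; simplify:
  satisfied 2 clause(s); 3 remain; assigned so far: [3]
unit clause [-6] forces x6=F; simplify:
  drop 6 from [1, -5, 6] -> [1, -5]
  satisfied 1 clause(s); 2 remain; assigned so far: [3, 6]

Answer: x3=T x6=F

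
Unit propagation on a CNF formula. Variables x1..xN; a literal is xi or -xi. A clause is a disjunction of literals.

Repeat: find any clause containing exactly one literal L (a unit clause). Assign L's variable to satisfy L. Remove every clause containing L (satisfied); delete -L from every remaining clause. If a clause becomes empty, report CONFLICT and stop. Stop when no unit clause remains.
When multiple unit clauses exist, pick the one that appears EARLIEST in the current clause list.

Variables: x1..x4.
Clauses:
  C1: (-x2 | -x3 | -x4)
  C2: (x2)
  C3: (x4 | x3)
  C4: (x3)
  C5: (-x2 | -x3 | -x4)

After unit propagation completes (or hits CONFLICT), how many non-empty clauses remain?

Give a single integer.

unit clause [2] forces x2=T; simplify:
  drop -2 from [-2, -3, -4] -> [-3, -4]
  drop -2 from [-2, -3, -4] -> [-3, -4]
  satisfied 1 clause(s); 4 remain; assigned so far: [2]
unit clause [3] forces x3=T; simplify:
  drop -3 from [-3, -4] -> [-4]
  drop -3 from [-3, -4] -> [-4]
  satisfied 2 clause(s); 2 remain; assigned so far: [2, 3]
unit clause [-4] forces x4=F; simplify:
  satisfied 2 clause(s); 0 remain; assigned so far: [2, 3, 4]

Answer: 0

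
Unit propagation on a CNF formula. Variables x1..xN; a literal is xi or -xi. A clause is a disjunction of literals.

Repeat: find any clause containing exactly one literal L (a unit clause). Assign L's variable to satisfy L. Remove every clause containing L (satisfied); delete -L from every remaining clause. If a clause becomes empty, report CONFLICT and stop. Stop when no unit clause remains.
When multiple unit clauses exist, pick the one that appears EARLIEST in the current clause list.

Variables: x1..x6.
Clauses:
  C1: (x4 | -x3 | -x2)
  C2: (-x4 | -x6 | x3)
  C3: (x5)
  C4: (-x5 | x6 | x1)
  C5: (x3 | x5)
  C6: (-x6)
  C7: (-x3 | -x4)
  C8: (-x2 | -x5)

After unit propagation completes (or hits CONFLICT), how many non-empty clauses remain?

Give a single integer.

unit clause [5] forces x5=T; simplify:
  drop -5 from [-5, 6, 1] -> [6, 1]
  drop -5 from [-2, -5] -> [-2]
  satisfied 2 clause(s); 6 remain; assigned so far: [5]
unit clause [-6] forces x6=F; simplify:
  drop 6 from [6, 1] -> [1]
  satisfied 2 clause(s); 4 remain; assigned so far: [5, 6]
unit clause [1] forces x1=T; simplify:
  satisfied 1 clause(s); 3 remain; assigned so far: [1, 5, 6]
unit clause [-2] forces x2=F; simplify:
  satisfied 2 clause(s); 1 remain; assigned so far: [1, 2, 5, 6]

Answer: 1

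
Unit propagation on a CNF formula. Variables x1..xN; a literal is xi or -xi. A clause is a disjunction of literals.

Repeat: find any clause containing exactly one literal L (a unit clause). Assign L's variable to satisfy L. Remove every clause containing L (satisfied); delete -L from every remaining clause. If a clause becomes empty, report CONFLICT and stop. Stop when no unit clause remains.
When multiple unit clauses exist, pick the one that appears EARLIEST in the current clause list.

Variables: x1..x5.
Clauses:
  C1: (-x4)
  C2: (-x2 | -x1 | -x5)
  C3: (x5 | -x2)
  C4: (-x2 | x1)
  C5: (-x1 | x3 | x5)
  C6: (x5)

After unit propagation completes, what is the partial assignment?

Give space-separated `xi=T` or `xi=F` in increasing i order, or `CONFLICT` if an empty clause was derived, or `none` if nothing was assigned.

Answer: x4=F x5=T

Derivation:
unit clause [-4] forces x4=F; simplify:
  satisfied 1 clause(s); 5 remain; assigned so far: [4]
unit clause [5] forces x5=T; simplify:
  drop -5 from [-2, -1, -5] -> [-2, -1]
  satisfied 3 clause(s); 2 remain; assigned so far: [4, 5]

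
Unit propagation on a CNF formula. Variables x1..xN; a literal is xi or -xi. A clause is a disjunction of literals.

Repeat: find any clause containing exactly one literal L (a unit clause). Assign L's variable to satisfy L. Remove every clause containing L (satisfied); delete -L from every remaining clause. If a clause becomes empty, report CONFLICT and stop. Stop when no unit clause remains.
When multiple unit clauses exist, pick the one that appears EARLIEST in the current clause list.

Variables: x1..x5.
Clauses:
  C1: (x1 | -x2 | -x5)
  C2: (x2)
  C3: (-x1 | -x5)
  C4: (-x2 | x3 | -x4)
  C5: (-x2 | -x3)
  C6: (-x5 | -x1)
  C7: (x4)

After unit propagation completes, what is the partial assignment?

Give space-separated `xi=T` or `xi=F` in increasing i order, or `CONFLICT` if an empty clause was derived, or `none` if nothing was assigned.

unit clause [2] forces x2=T; simplify:
  drop -2 from [1, -2, -5] -> [1, -5]
  drop -2 from [-2, 3, -4] -> [3, -4]
  drop -2 from [-2, -3] -> [-3]
  satisfied 1 clause(s); 6 remain; assigned so far: [2]
unit clause [-3] forces x3=F; simplify:
  drop 3 from [3, -4] -> [-4]
  satisfied 1 clause(s); 5 remain; assigned so far: [2, 3]
unit clause [-4] forces x4=F; simplify:
  drop 4 from [4] -> [] (empty!)
  satisfied 1 clause(s); 4 remain; assigned so far: [2, 3, 4]
CONFLICT (empty clause)

Answer: CONFLICT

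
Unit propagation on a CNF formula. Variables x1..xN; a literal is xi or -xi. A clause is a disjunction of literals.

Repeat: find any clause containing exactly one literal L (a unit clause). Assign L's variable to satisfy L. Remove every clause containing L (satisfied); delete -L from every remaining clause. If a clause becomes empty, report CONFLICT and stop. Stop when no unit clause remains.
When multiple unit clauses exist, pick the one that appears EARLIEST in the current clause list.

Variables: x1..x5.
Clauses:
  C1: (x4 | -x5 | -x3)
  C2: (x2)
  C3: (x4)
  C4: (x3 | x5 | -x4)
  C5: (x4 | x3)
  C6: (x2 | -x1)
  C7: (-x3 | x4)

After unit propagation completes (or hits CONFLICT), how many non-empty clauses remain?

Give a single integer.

unit clause [2] forces x2=T; simplify:
  satisfied 2 clause(s); 5 remain; assigned so far: [2]
unit clause [4] forces x4=T; simplify:
  drop -4 from [3, 5, -4] -> [3, 5]
  satisfied 4 clause(s); 1 remain; assigned so far: [2, 4]

Answer: 1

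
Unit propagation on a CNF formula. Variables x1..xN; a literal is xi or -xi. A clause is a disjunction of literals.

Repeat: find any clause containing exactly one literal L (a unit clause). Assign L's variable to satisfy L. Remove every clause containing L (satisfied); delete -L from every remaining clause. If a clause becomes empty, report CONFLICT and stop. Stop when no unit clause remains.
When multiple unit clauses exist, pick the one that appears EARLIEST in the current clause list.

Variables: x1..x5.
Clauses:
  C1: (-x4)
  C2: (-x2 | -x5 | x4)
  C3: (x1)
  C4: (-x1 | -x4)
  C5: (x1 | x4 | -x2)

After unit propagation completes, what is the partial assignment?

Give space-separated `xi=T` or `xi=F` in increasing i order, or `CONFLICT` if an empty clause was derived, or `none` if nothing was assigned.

Answer: x1=T x4=F

Derivation:
unit clause [-4] forces x4=F; simplify:
  drop 4 from [-2, -5, 4] -> [-2, -5]
  drop 4 from [1, 4, -2] -> [1, -2]
  satisfied 2 clause(s); 3 remain; assigned so far: [4]
unit clause [1] forces x1=T; simplify:
  satisfied 2 clause(s); 1 remain; assigned so far: [1, 4]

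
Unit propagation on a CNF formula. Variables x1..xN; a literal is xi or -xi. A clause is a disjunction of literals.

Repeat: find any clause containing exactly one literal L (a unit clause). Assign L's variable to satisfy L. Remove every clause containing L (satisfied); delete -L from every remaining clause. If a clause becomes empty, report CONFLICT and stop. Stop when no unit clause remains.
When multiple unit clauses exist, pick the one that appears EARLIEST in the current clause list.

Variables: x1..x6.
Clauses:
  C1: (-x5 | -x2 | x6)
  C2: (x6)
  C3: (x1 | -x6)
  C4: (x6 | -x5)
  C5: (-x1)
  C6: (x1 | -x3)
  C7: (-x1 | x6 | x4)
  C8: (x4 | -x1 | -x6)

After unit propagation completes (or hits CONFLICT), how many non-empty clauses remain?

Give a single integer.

unit clause [6] forces x6=T; simplify:
  drop -6 from [1, -6] -> [1]
  drop -6 from [4, -1, -6] -> [4, -1]
  satisfied 4 clause(s); 4 remain; assigned so far: [6]
unit clause [1] forces x1=T; simplify:
  drop -1 from [-1] -> [] (empty!)
  drop -1 from [4, -1] -> [4]
  satisfied 2 clause(s); 2 remain; assigned so far: [1, 6]
CONFLICT (empty clause)

Answer: 1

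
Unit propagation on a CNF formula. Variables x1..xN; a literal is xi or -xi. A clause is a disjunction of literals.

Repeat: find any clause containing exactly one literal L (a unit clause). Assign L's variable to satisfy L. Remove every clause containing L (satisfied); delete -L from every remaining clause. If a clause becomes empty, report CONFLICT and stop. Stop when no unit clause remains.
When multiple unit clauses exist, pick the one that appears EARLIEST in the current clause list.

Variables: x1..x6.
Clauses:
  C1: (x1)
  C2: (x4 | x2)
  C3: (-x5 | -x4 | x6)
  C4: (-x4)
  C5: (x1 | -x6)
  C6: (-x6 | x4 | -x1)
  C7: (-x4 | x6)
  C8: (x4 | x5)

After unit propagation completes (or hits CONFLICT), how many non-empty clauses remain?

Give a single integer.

Answer: 0

Derivation:
unit clause [1] forces x1=T; simplify:
  drop -1 from [-6, 4, -1] -> [-6, 4]
  satisfied 2 clause(s); 6 remain; assigned so far: [1]
unit clause [-4] forces x4=F; simplify:
  drop 4 from [4, 2] -> [2]
  drop 4 from [-6, 4] -> [-6]
  drop 4 from [4, 5] -> [5]
  satisfied 3 clause(s); 3 remain; assigned so far: [1, 4]
unit clause [2] forces x2=T; simplify:
  satisfied 1 clause(s); 2 remain; assigned so far: [1, 2, 4]
unit clause [-6] forces x6=F; simplify:
  satisfied 1 clause(s); 1 remain; assigned so far: [1, 2, 4, 6]
unit clause [5] forces x5=T; simplify:
  satisfied 1 clause(s); 0 remain; assigned so far: [1, 2, 4, 5, 6]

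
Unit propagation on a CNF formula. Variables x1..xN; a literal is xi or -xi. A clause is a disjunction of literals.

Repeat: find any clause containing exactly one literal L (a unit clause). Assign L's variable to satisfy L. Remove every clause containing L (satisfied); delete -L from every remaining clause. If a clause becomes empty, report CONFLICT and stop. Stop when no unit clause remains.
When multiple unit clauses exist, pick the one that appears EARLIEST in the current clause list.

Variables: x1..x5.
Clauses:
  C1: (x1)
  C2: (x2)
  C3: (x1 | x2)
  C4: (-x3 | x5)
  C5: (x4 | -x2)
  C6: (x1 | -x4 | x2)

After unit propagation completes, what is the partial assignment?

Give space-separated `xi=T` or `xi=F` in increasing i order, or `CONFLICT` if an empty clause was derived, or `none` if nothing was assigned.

unit clause [1] forces x1=T; simplify:
  satisfied 3 clause(s); 3 remain; assigned so far: [1]
unit clause [2] forces x2=T; simplify:
  drop -2 from [4, -2] -> [4]
  satisfied 1 clause(s); 2 remain; assigned so far: [1, 2]
unit clause [4] forces x4=T; simplify:
  satisfied 1 clause(s); 1 remain; assigned so far: [1, 2, 4]

Answer: x1=T x2=T x4=T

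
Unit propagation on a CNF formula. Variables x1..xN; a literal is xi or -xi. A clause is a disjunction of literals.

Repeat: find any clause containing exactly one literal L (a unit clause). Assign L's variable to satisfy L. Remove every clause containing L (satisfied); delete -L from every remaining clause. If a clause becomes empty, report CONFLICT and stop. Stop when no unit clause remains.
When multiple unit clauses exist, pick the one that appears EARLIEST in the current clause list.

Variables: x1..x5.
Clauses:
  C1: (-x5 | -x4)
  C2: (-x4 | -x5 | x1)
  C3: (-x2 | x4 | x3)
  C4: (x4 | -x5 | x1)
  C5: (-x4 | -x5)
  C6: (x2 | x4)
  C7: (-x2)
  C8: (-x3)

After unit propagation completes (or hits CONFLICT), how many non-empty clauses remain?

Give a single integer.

Answer: 0

Derivation:
unit clause [-2] forces x2=F; simplify:
  drop 2 from [2, 4] -> [4]
  satisfied 2 clause(s); 6 remain; assigned so far: [2]
unit clause [4] forces x4=T; simplify:
  drop -4 from [-5, -4] -> [-5]
  drop -4 from [-4, -5, 1] -> [-5, 1]
  drop -4 from [-4, -5] -> [-5]
  satisfied 2 clause(s); 4 remain; assigned so far: [2, 4]
unit clause [-5] forces x5=F; simplify:
  satisfied 3 clause(s); 1 remain; assigned so far: [2, 4, 5]
unit clause [-3] forces x3=F; simplify:
  satisfied 1 clause(s); 0 remain; assigned so far: [2, 3, 4, 5]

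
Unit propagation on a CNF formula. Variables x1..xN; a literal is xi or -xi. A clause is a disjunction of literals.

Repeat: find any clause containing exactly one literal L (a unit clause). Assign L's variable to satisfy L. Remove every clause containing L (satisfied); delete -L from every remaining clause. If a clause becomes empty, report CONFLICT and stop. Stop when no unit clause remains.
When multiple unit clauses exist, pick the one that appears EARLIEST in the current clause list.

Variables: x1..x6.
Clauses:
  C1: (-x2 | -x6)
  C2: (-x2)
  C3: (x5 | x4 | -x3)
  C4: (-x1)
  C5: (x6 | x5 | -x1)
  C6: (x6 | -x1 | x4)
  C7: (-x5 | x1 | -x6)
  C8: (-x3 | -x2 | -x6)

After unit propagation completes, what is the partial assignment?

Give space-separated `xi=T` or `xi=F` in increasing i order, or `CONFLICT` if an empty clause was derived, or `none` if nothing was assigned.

unit clause [-2] forces x2=F; simplify:
  satisfied 3 clause(s); 5 remain; assigned so far: [2]
unit clause [-1] forces x1=F; simplify:
  drop 1 from [-5, 1, -6] -> [-5, -6]
  satisfied 3 clause(s); 2 remain; assigned so far: [1, 2]

Answer: x1=F x2=F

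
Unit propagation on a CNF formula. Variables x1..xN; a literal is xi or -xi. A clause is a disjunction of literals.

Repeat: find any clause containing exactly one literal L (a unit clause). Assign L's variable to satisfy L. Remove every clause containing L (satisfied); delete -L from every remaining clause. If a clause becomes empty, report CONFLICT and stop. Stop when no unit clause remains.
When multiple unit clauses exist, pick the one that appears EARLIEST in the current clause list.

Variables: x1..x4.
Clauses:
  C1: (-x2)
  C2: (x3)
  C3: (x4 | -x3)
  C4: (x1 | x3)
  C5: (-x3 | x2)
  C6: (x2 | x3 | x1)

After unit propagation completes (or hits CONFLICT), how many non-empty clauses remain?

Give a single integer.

unit clause [-2] forces x2=F; simplify:
  drop 2 from [-3, 2] -> [-3]
  drop 2 from [2, 3, 1] -> [3, 1]
  satisfied 1 clause(s); 5 remain; assigned so far: [2]
unit clause [3] forces x3=T; simplify:
  drop -3 from [4, -3] -> [4]
  drop -3 from [-3] -> [] (empty!)
  satisfied 3 clause(s); 2 remain; assigned so far: [2, 3]
CONFLICT (empty clause)

Answer: 1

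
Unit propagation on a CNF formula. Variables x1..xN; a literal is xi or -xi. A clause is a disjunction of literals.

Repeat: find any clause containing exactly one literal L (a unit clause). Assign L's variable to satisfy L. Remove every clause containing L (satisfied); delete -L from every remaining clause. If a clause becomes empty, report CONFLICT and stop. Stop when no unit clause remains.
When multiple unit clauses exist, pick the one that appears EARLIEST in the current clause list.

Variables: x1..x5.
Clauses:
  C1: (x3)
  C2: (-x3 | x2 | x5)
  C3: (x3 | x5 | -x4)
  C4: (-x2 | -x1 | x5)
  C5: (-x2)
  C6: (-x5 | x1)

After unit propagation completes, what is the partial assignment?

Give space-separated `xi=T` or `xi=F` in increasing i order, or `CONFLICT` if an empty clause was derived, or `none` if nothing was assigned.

Answer: x1=T x2=F x3=T x5=T

Derivation:
unit clause [3] forces x3=T; simplify:
  drop -3 from [-3, 2, 5] -> [2, 5]
  satisfied 2 clause(s); 4 remain; assigned so far: [3]
unit clause [-2] forces x2=F; simplify:
  drop 2 from [2, 5] -> [5]
  satisfied 2 clause(s); 2 remain; assigned so far: [2, 3]
unit clause [5] forces x5=T; simplify:
  drop -5 from [-5, 1] -> [1]
  satisfied 1 clause(s); 1 remain; assigned so far: [2, 3, 5]
unit clause [1] forces x1=T; simplify:
  satisfied 1 clause(s); 0 remain; assigned so far: [1, 2, 3, 5]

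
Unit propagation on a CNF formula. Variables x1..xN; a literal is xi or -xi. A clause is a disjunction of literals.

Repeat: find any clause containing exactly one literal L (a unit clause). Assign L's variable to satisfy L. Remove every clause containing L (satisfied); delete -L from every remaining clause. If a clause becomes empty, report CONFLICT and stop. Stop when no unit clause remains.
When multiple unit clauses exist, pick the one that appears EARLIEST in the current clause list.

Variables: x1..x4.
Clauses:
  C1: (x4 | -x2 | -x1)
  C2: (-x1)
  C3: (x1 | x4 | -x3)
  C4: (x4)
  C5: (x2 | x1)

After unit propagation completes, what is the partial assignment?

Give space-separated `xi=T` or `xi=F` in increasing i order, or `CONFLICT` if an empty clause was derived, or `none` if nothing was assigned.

unit clause [-1] forces x1=F; simplify:
  drop 1 from [1, 4, -3] -> [4, -3]
  drop 1 from [2, 1] -> [2]
  satisfied 2 clause(s); 3 remain; assigned so far: [1]
unit clause [4] forces x4=T; simplify:
  satisfied 2 clause(s); 1 remain; assigned so far: [1, 4]
unit clause [2] forces x2=T; simplify:
  satisfied 1 clause(s); 0 remain; assigned so far: [1, 2, 4]

Answer: x1=F x2=T x4=T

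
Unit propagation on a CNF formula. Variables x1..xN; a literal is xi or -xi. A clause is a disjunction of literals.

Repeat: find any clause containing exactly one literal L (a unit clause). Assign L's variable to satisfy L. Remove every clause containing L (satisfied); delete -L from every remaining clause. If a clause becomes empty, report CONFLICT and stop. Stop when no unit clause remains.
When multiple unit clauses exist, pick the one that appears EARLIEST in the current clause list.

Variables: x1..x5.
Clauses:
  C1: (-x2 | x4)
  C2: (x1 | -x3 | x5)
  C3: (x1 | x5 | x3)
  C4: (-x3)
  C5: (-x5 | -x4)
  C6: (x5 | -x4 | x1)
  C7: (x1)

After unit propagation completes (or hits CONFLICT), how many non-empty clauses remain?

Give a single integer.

Answer: 2

Derivation:
unit clause [-3] forces x3=F; simplify:
  drop 3 from [1, 5, 3] -> [1, 5]
  satisfied 2 clause(s); 5 remain; assigned so far: [3]
unit clause [1] forces x1=T; simplify:
  satisfied 3 clause(s); 2 remain; assigned so far: [1, 3]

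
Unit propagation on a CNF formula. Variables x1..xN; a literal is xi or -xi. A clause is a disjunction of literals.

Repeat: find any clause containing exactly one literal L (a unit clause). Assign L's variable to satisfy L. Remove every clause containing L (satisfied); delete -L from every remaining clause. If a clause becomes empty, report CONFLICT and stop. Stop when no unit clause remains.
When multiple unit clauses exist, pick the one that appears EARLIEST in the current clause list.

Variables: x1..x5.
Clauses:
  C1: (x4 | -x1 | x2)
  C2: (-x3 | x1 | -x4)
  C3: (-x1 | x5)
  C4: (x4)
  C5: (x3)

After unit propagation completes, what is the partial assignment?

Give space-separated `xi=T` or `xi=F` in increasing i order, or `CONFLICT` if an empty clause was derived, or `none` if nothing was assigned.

Answer: x1=T x3=T x4=T x5=T

Derivation:
unit clause [4] forces x4=T; simplify:
  drop -4 from [-3, 1, -4] -> [-3, 1]
  satisfied 2 clause(s); 3 remain; assigned so far: [4]
unit clause [3] forces x3=T; simplify:
  drop -3 from [-3, 1] -> [1]
  satisfied 1 clause(s); 2 remain; assigned so far: [3, 4]
unit clause [1] forces x1=T; simplify:
  drop -1 from [-1, 5] -> [5]
  satisfied 1 clause(s); 1 remain; assigned so far: [1, 3, 4]
unit clause [5] forces x5=T; simplify:
  satisfied 1 clause(s); 0 remain; assigned so far: [1, 3, 4, 5]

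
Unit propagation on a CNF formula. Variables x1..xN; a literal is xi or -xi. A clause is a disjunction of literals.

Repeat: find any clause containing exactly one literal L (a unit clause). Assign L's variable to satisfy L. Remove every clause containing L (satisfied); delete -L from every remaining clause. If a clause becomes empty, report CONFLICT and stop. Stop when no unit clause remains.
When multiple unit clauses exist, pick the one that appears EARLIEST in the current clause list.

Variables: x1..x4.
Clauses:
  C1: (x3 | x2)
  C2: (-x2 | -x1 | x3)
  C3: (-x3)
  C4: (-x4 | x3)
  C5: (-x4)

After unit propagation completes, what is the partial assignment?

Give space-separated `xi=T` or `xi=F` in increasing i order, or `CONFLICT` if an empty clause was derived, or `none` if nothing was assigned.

unit clause [-3] forces x3=F; simplify:
  drop 3 from [3, 2] -> [2]
  drop 3 from [-2, -1, 3] -> [-2, -1]
  drop 3 from [-4, 3] -> [-4]
  satisfied 1 clause(s); 4 remain; assigned so far: [3]
unit clause [2] forces x2=T; simplify:
  drop -2 from [-2, -1] -> [-1]
  satisfied 1 clause(s); 3 remain; assigned so far: [2, 3]
unit clause [-1] forces x1=F; simplify:
  satisfied 1 clause(s); 2 remain; assigned so far: [1, 2, 3]
unit clause [-4] forces x4=F; simplify:
  satisfied 2 clause(s); 0 remain; assigned so far: [1, 2, 3, 4]

Answer: x1=F x2=T x3=F x4=F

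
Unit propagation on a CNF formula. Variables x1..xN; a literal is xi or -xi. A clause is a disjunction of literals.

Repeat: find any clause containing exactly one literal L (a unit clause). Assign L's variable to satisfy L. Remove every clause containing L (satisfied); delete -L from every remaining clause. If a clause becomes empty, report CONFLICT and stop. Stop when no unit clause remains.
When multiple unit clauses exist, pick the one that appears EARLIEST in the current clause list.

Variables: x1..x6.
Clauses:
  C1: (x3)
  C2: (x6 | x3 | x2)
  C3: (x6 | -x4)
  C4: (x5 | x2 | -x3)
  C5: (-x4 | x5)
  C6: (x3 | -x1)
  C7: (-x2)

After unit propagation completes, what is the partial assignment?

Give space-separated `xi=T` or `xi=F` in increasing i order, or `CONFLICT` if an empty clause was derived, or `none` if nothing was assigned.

unit clause [3] forces x3=T; simplify:
  drop -3 from [5, 2, -3] -> [5, 2]
  satisfied 3 clause(s); 4 remain; assigned so far: [3]
unit clause [-2] forces x2=F; simplify:
  drop 2 from [5, 2] -> [5]
  satisfied 1 clause(s); 3 remain; assigned so far: [2, 3]
unit clause [5] forces x5=T; simplify:
  satisfied 2 clause(s); 1 remain; assigned so far: [2, 3, 5]

Answer: x2=F x3=T x5=T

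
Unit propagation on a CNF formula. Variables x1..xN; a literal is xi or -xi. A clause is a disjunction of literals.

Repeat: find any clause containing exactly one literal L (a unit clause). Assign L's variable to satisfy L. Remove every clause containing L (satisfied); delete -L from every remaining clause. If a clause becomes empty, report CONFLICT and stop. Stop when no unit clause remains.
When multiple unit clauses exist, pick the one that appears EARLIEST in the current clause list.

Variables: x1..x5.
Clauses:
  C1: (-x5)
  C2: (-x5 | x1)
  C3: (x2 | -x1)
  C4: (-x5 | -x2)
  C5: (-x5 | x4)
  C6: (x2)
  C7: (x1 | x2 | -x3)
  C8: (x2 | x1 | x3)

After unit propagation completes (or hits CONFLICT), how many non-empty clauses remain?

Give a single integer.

unit clause [-5] forces x5=F; simplify:
  satisfied 4 clause(s); 4 remain; assigned so far: [5]
unit clause [2] forces x2=T; simplify:
  satisfied 4 clause(s); 0 remain; assigned so far: [2, 5]

Answer: 0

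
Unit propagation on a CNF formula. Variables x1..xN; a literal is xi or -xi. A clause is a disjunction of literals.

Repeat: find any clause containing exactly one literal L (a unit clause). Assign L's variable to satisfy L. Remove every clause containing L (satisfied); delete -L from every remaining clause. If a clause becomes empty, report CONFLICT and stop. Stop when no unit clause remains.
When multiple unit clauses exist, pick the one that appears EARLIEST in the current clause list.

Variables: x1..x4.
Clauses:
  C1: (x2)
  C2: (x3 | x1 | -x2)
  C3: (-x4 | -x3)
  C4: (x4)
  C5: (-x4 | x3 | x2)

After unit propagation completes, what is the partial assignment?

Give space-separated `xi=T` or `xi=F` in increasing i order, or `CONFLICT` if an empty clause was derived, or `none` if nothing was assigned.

unit clause [2] forces x2=T; simplify:
  drop -2 from [3, 1, -2] -> [3, 1]
  satisfied 2 clause(s); 3 remain; assigned so far: [2]
unit clause [4] forces x4=T; simplify:
  drop -4 from [-4, -3] -> [-3]
  satisfied 1 clause(s); 2 remain; assigned so far: [2, 4]
unit clause [-3] forces x3=F; simplify:
  drop 3 from [3, 1] -> [1]
  satisfied 1 clause(s); 1 remain; assigned so far: [2, 3, 4]
unit clause [1] forces x1=T; simplify:
  satisfied 1 clause(s); 0 remain; assigned so far: [1, 2, 3, 4]

Answer: x1=T x2=T x3=F x4=T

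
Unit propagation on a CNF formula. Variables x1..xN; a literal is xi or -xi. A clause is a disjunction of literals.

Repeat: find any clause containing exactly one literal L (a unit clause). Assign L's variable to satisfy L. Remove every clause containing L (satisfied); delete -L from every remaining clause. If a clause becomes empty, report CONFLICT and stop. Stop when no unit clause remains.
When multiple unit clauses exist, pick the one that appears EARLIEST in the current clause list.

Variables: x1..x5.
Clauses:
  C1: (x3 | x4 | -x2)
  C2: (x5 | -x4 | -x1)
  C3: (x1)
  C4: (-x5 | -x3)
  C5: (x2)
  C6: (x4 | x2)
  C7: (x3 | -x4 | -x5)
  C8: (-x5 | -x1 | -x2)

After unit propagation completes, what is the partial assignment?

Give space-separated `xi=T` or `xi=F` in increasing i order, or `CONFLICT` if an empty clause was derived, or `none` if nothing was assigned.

Answer: x1=T x2=T x3=T x4=F x5=F

Derivation:
unit clause [1] forces x1=T; simplify:
  drop -1 from [5, -4, -1] -> [5, -4]
  drop -1 from [-5, -1, -2] -> [-5, -2]
  satisfied 1 clause(s); 7 remain; assigned so far: [1]
unit clause [2] forces x2=T; simplify:
  drop -2 from [3, 4, -2] -> [3, 4]
  drop -2 from [-5, -2] -> [-5]
  satisfied 2 clause(s); 5 remain; assigned so far: [1, 2]
unit clause [-5] forces x5=F; simplify:
  drop 5 from [5, -4] -> [-4]
  satisfied 3 clause(s); 2 remain; assigned so far: [1, 2, 5]
unit clause [-4] forces x4=F; simplify:
  drop 4 from [3, 4] -> [3]
  satisfied 1 clause(s); 1 remain; assigned so far: [1, 2, 4, 5]
unit clause [3] forces x3=T; simplify:
  satisfied 1 clause(s); 0 remain; assigned so far: [1, 2, 3, 4, 5]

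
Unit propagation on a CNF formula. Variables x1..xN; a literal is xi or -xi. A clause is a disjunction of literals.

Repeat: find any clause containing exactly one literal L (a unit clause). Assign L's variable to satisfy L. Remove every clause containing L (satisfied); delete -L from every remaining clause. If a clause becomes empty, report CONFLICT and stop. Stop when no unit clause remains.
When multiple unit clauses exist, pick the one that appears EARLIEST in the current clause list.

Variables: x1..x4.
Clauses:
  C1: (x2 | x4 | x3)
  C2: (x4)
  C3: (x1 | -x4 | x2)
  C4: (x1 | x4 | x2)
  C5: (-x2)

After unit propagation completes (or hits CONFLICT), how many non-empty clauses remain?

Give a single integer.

Answer: 0

Derivation:
unit clause [4] forces x4=T; simplify:
  drop -4 from [1, -4, 2] -> [1, 2]
  satisfied 3 clause(s); 2 remain; assigned so far: [4]
unit clause [-2] forces x2=F; simplify:
  drop 2 from [1, 2] -> [1]
  satisfied 1 clause(s); 1 remain; assigned so far: [2, 4]
unit clause [1] forces x1=T; simplify:
  satisfied 1 clause(s); 0 remain; assigned so far: [1, 2, 4]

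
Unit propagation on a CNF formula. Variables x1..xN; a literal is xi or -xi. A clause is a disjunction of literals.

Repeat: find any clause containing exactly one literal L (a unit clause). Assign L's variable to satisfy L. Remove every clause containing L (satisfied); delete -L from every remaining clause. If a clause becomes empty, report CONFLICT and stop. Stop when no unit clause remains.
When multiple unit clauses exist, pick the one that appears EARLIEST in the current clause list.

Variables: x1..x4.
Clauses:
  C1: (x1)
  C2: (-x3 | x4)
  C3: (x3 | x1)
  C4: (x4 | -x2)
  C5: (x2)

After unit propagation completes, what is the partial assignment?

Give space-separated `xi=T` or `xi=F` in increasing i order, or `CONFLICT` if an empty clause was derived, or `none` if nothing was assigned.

Answer: x1=T x2=T x4=T

Derivation:
unit clause [1] forces x1=T; simplify:
  satisfied 2 clause(s); 3 remain; assigned so far: [1]
unit clause [2] forces x2=T; simplify:
  drop -2 from [4, -2] -> [4]
  satisfied 1 clause(s); 2 remain; assigned so far: [1, 2]
unit clause [4] forces x4=T; simplify:
  satisfied 2 clause(s); 0 remain; assigned so far: [1, 2, 4]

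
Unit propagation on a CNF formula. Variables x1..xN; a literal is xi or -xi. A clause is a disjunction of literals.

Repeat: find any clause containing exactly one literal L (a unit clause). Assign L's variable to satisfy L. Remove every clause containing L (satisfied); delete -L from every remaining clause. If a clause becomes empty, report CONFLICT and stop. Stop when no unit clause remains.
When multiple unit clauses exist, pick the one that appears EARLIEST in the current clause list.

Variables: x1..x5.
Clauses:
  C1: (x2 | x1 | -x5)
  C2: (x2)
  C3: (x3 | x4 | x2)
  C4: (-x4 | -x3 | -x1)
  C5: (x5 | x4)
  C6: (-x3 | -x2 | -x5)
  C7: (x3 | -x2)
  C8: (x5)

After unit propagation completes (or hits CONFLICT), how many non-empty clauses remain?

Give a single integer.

unit clause [2] forces x2=T; simplify:
  drop -2 from [-3, -2, -5] -> [-3, -5]
  drop -2 from [3, -2] -> [3]
  satisfied 3 clause(s); 5 remain; assigned so far: [2]
unit clause [3] forces x3=T; simplify:
  drop -3 from [-4, -3, -1] -> [-4, -1]
  drop -3 from [-3, -5] -> [-5]
  satisfied 1 clause(s); 4 remain; assigned so far: [2, 3]
unit clause [-5] forces x5=F; simplify:
  drop 5 from [5, 4] -> [4]
  drop 5 from [5] -> [] (empty!)
  satisfied 1 clause(s); 3 remain; assigned so far: [2, 3, 5]
CONFLICT (empty clause)

Answer: 2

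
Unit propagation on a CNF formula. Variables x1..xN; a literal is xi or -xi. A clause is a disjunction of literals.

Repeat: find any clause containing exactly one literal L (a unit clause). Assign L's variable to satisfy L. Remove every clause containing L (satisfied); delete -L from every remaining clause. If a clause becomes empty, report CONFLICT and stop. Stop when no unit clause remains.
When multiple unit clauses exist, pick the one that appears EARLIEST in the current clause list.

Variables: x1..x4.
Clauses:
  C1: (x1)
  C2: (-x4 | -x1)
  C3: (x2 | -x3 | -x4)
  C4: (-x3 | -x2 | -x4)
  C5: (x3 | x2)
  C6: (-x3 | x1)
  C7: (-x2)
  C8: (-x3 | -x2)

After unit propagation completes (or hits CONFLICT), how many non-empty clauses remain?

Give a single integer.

Answer: 0

Derivation:
unit clause [1] forces x1=T; simplify:
  drop -1 from [-4, -1] -> [-4]
  satisfied 2 clause(s); 6 remain; assigned so far: [1]
unit clause [-4] forces x4=F; simplify:
  satisfied 3 clause(s); 3 remain; assigned so far: [1, 4]
unit clause [-2] forces x2=F; simplify:
  drop 2 from [3, 2] -> [3]
  satisfied 2 clause(s); 1 remain; assigned so far: [1, 2, 4]
unit clause [3] forces x3=T; simplify:
  satisfied 1 clause(s); 0 remain; assigned so far: [1, 2, 3, 4]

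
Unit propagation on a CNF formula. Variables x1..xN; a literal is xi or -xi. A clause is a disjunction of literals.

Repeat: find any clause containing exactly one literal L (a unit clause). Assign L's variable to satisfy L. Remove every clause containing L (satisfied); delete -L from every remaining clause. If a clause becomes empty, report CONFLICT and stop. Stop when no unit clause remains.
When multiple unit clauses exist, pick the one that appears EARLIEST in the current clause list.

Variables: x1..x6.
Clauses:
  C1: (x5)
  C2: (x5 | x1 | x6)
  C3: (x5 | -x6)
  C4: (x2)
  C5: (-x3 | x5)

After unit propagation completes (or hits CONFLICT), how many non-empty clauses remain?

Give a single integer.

Answer: 0

Derivation:
unit clause [5] forces x5=T; simplify:
  satisfied 4 clause(s); 1 remain; assigned so far: [5]
unit clause [2] forces x2=T; simplify:
  satisfied 1 clause(s); 0 remain; assigned so far: [2, 5]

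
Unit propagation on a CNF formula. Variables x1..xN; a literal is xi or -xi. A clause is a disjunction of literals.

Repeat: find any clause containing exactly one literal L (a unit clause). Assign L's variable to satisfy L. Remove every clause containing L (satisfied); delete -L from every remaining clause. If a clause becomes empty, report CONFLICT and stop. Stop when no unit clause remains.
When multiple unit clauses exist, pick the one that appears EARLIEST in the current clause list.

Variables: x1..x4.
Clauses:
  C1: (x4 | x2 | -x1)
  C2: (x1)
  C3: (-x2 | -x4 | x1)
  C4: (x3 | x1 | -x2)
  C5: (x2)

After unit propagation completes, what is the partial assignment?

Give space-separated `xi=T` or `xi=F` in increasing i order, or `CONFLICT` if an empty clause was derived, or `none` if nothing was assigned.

Answer: x1=T x2=T

Derivation:
unit clause [1] forces x1=T; simplify:
  drop -1 from [4, 2, -1] -> [4, 2]
  satisfied 3 clause(s); 2 remain; assigned so far: [1]
unit clause [2] forces x2=T; simplify:
  satisfied 2 clause(s); 0 remain; assigned so far: [1, 2]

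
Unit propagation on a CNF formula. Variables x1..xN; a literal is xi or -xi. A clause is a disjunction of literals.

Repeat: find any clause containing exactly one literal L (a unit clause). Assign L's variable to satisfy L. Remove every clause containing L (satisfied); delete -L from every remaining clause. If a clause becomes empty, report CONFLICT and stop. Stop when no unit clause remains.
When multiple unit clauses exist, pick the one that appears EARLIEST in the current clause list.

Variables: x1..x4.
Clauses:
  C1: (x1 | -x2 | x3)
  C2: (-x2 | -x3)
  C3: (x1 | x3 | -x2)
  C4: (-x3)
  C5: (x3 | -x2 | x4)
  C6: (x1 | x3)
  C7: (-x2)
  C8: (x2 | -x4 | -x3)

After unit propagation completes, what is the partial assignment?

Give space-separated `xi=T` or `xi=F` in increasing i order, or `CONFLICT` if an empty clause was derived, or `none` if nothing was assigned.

unit clause [-3] forces x3=F; simplify:
  drop 3 from [1, -2, 3] -> [1, -2]
  drop 3 from [1, 3, -2] -> [1, -2]
  drop 3 from [3, -2, 4] -> [-2, 4]
  drop 3 from [1, 3] -> [1]
  satisfied 3 clause(s); 5 remain; assigned so far: [3]
unit clause [1] forces x1=T; simplify:
  satisfied 3 clause(s); 2 remain; assigned so far: [1, 3]
unit clause [-2] forces x2=F; simplify:
  satisfied 2 clause(s); 0 remain; assigned so far: [1, 2, 3]

Answer: x1=T x2=F x3=F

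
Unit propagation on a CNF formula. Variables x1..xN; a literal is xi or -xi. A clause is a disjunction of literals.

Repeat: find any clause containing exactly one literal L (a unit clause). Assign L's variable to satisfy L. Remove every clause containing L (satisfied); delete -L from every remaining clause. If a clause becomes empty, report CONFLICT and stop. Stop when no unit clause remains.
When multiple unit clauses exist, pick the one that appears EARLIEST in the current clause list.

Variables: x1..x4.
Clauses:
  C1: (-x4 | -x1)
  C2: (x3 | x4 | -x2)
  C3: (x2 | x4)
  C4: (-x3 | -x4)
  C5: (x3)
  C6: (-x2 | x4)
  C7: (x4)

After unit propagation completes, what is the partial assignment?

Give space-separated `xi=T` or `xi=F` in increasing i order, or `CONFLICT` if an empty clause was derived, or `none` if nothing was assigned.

Answer: CONFLICT

Derivation:
unit clause [3] forces x3=T; simplify:
  drop -3 from [-3, -4] -> [-4]
  satisfied 2 clause(s); 5 remain; assigned so far: [3]
unit clause [-4] forces x4=F; simplify:
  drop 4 from [2, 4] -> [2]
  drop 4 from [-2, 4] -> [-2]
  drop 4 from [4] -> [] (empty!)
  satisfied 2 clause(s); 3 remain; assigned so far: [3, 4]
CONFLICT (empty clause)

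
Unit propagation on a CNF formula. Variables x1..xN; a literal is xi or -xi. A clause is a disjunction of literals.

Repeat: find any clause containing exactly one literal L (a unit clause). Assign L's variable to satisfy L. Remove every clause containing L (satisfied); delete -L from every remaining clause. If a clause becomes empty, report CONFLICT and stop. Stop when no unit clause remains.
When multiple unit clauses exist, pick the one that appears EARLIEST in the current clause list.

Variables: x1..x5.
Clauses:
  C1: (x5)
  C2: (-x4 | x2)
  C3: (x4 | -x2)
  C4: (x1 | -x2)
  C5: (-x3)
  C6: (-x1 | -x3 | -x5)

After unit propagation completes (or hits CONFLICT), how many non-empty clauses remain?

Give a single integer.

unit clause [5] forces x5=T; simplify:
  drop -5 from [-1, -3, -5] -> [-1, -3]
  satisfied 1 clause(s); 5 remain; assigned so far: [5]
unit clause [-3] forces x3=F; simplify:
  satisfied 2 clause(s); 3 remain; assigned so far: [3, 5]

Answer: 3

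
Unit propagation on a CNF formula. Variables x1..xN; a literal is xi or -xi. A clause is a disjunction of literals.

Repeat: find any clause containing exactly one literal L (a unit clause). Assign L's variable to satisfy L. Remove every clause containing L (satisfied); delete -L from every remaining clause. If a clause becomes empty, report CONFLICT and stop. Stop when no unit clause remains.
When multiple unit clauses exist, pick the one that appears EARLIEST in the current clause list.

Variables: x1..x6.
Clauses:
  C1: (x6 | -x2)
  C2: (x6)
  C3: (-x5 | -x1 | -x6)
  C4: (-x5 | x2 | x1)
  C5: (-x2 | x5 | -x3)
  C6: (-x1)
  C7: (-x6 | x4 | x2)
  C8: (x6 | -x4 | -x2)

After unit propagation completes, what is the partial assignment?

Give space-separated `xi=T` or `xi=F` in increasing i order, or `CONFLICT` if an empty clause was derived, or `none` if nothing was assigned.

Answer: x1=F x6=T

Derivation:
unit clause [6] forces x6=T; simplify:
  drop -6 from [-5, -1, -6] -> [-5, -1]
  drop -6 from [-6, 4, 2] -> [4, 2]
  satisfied 3 clause(s); 5 remain; assigned so far: [6]
unit clause [-1] forces x1=F; simplify:
  drop 1 from [-5, 2, 1] -> [-5, 2]
  satisfied 2 clause(s); 3 remain; assigned so far: [1, 6]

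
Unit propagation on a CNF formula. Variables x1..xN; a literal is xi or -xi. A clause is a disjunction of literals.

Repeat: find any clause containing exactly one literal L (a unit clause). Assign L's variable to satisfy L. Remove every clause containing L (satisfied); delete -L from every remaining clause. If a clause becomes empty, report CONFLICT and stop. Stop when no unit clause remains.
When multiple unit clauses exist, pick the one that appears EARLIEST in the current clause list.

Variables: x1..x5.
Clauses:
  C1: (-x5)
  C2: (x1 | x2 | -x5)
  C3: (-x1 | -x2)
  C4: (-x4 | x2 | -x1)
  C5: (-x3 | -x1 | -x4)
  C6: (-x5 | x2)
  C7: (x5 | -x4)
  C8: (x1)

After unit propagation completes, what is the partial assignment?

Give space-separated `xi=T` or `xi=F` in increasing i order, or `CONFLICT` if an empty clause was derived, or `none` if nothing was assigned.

Answer: x1=T x2=F x4=F x5=F

Derivation:
unit clause [-5] forces x5=F; simplify:
  drop 5 from [5, -4] -> [-4]
  satisfied 3 clause(s); 5 remain; assigned so far: [5]
unit clause [-4] forces x4=F; simplify:
  satisfied 3 clause(s); 2 remain; assigned so far: [4, 5]
unit clause [1] forces x1=T; simplify:
  drop -1 from [-1, -2] -> [-2]
  satisfied 1 clause(s); 1 remain; assigned so far: [1, 4, 5]
unit clause [-2] forces x2=F; simplify:
  satisfied 1 clause(s); 0 remain; assigned so far: [1, 2, 4, 5]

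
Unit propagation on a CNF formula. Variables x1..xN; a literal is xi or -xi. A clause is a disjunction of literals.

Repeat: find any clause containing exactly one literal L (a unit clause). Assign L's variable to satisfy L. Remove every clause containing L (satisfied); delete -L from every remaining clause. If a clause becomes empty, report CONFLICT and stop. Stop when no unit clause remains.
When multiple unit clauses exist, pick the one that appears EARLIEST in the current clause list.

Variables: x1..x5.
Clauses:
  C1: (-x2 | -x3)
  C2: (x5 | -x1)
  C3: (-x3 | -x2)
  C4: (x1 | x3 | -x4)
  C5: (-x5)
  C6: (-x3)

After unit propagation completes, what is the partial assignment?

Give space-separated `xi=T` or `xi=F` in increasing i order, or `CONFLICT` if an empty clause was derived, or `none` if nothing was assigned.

unit clause [-5] forces x5=F; simplify:
  drop 5 from [5, -1] -> [-1]
  satisfied 1 clause(s); 5 remain; assigned so far: [5]
unit clause [-1] forces x1=F; simplify:
  drop 1 from [1, 3, -4] -> [3, -4]
  satisfied 1 clause(s); 4 remain; assigned so far: [1, 5]
unit clause [-3] forces x3=F; simplify:
  drop 3 from [3, -4] -> [-4]
  satisfied 3 clause(s); 1 remain; assigned so far: [1, 3, 5]
unit clause [-4] forces x4=F; simplify:
  satisfied 1 clause(s); 0 remain; assigned so far: [1, 3, 4, 5]

Answer: x1=F x3=F x4=F x5=F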